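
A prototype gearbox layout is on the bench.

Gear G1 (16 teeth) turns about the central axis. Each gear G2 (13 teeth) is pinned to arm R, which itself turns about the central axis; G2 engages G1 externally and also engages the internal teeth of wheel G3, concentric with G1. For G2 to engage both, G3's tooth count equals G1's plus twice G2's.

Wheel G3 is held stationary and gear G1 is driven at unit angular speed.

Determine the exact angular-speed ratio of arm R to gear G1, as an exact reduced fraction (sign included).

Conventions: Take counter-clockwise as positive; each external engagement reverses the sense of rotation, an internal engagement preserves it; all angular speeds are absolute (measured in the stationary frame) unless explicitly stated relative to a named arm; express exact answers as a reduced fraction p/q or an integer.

class = planetary set [G3 = 16+2·13 = 42; Willis about the carrier]
ring teeth: 16 + 2·13 = 42
16(ω_sun−ω_arm) = −42(ω_ring−ω_arm),  ω_ring = 0, ω_sun = 1
16(1−ω_arm) = −42(0−ω_arm)  ⇒  58·ω_arm = 16  ⇒  ω_arm = 8/29
ω_out/ω_in = 8/29

8/29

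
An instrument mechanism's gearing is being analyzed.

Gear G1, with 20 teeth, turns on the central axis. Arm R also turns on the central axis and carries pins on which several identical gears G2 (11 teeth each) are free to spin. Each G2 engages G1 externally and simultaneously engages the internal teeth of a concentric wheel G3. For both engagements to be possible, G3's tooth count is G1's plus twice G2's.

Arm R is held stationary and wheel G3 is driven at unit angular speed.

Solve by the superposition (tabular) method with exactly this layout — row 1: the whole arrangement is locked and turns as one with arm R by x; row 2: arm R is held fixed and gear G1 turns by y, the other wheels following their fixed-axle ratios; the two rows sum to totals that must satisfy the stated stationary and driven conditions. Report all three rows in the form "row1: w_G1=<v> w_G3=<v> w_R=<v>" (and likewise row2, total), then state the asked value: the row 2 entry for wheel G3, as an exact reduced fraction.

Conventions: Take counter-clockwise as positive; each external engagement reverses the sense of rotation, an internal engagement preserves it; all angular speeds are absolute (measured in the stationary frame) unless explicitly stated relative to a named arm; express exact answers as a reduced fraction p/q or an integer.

recognized (axles ride arm R): planetary set, 20/11/42 teeth
superposition row 1 [locked train]: every member turns x
row 2: sun turns y, ring = −(20/42)·y, arm 0
boundary: total ω_arm = x = 0 and total ω_ring = x − (20/42)·y = 1  ⇒  y = -21/10, x = 0
row 2 ring = −(20/42)·(-21/10) = 1
totals (row 1 + row 2): sun 0 + (-21/10) = -21/10, ring 0 + 1 = 1, arm 0 + 0 = 0
asked cell (row2, ring) = 1

row1: w_G1=0 w_G3=0 w_R=0
row2: w_G1=-21/10 w_G3=1 w_R=0
total: w_G1=-21/10 w_G3=1 w_R=0
asked value: 1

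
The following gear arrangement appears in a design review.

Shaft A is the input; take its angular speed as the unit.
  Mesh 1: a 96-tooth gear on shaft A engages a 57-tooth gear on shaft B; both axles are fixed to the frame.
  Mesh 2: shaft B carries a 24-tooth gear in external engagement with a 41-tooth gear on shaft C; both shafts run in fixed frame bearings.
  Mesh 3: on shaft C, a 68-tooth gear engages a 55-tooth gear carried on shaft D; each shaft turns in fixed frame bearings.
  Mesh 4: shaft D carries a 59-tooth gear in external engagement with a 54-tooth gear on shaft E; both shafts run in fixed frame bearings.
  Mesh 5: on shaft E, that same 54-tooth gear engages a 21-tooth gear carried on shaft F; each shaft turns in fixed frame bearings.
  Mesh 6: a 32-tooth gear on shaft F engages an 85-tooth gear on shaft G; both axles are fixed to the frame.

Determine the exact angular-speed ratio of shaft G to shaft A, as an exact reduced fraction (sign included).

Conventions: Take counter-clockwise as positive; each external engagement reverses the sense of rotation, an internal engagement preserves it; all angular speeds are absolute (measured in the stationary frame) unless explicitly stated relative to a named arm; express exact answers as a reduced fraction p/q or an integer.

1933312/1499575

class = fixed-axis compound train [6 meshes; 6 ratios multiply, 6 sense flips]
mesh 1 [96T→57T]: running ratio 32/19, sense −
mesh 2 [24T→41T]: running ratio 768/779, sense +
mesh 3 [68T→55T]: running ratio 52224/42845, sense −
mesh 4 [59T→54T]: running ratio 513536/385605, sense +
mesh 5 [54T→21T]: running ratio 1027072/299915, sense −
mesh 6 [32T→85T]: running ratio 1933312/1499575, sense +
ω_out/ω_in = 1933312/1499575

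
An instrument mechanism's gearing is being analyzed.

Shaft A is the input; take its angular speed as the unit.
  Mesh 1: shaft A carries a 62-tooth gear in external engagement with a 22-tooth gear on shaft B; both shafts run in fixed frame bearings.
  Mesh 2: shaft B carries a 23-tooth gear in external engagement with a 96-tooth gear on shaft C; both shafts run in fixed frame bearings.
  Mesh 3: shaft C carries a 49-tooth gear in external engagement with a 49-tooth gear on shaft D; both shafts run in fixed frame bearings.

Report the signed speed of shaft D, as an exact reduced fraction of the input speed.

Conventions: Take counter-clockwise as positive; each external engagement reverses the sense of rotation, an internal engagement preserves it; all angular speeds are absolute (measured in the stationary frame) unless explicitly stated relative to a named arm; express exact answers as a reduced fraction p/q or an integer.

-713/1056

3-mesh fixed-axis compound train (all bearings frame-fixed)
mesh 1 [62T→22T]: |ω|/ω_in = 1×62/22 = 31/11, sense flips to −
mesh 2 [23T→96T]: |ω|/ω_in = (31/11)×23/96 = 713/1056, sense flips to +
mesh 3 [49T→49T]: |ω|/ω_in = (713/1056)×49/49 = 713/1056, sense flips to −
signed output speed (× input speed) = -713/1056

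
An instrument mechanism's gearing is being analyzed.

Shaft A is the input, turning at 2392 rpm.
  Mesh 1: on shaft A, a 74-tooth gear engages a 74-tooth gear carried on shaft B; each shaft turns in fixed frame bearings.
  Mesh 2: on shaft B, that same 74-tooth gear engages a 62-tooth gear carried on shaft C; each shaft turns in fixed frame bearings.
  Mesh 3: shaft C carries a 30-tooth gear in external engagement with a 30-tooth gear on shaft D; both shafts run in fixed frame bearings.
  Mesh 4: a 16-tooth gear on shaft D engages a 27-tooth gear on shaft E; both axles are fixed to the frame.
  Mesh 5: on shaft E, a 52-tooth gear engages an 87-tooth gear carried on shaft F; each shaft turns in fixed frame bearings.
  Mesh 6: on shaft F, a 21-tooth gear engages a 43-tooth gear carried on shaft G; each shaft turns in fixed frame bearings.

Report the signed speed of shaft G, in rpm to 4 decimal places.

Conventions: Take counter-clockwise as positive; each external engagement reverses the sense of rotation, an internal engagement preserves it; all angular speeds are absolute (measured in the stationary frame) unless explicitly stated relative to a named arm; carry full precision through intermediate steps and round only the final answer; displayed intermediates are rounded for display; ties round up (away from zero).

+493.8469 rpm

topology: fixed-axis compound train — 6 meshes, A→G
mesh 1 [74T→74T]: ω = 2392.0000×74/74 = 2392.0000 rpm, sense flips to −
mesh 2 [74T→62T]: ω = 2392.0000×74/62 = 2854.9677 rpm, sense flips to +
mesh 3 [30T→30T]: ω = 2854.9677×30/30 = 2854.9677 rpm, sense flips to −
mesh 4 [16T→27T]: ω = 2854.9677×16/27 = 1691.8327 rpm, sense flips to +
mesh 5 [52T→87T]: ω = 1691.8327×52/87 = 1011.2104 rpm, sense flips to −
mesh 6 [21T→43T]: ω = 1011.2104×21/43 = 493.8469 rpm, sense flips to +
signed output speed = +493.8469 rpm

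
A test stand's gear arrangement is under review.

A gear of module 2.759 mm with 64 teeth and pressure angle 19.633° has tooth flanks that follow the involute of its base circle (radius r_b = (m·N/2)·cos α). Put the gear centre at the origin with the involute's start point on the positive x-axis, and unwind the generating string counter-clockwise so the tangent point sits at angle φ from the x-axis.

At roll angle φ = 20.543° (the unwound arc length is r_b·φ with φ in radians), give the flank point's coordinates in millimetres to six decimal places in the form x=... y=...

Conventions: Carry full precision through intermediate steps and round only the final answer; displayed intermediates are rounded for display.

single-mesh involute tooth geometry (64T wheel at module 2.759)
pitch radius r_p = m·N/2 = 2.759·64/2 = 88.288000
base radius r_b = r_p·cos α = 88.288000·cos 19.633° = 83.155297
roll angle φ = 20.543° = 0.35854299 rad
x = r_b·(cos φ + φ·sin φ) = 88.329677
y = r_b·(sin φ − φ·cos φ) = 1.261244

x=88.329677 y=1.261244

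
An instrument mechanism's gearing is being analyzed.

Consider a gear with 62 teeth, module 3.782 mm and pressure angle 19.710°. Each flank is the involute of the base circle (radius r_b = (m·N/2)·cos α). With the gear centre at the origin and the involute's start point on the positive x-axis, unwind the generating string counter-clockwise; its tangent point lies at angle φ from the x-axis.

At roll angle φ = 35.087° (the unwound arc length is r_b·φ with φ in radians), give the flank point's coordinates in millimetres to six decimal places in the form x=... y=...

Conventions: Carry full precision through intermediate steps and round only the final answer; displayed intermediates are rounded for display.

class = single-mesh tooth geometry [base-circle involute, m = 3.782, 62T]
pitch radius r_p = m·N/2 = 3.782·62/2 = 117.242000
base radius r_b = r_p·cos α = 117.242000·cos 19.710° = 110.372990
roll angle φ = 35.087° = 0.61238367 rad
x = r_b·(cos φ + φ·sin φ) = 129.168440
y = r_b·(sin φ − φ·cos φ) = 8.136497

x=129.168440 y=8.136497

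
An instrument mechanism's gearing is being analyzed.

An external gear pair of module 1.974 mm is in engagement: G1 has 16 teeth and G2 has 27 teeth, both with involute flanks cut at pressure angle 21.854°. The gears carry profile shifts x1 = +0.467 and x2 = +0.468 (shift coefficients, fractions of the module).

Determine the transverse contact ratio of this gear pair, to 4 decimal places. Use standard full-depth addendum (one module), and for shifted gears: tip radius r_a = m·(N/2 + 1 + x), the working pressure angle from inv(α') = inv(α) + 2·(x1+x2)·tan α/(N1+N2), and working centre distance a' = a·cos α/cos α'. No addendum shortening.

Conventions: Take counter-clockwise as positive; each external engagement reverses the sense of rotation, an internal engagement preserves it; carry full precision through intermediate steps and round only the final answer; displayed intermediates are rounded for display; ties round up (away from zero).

1.3757

single-mesh involute tooth geometry (16T engaging 27T at module 1.974)
base radii: r_b1 = 14.657114, r_b2 = 24.733881
tip radii: r_a1 = 18.687858, r_a2 = 29.546832
inv(α') = inv(21.854°) + 2·(+0.467+0.468)·tan α/(16+27) = 0.03708254  ⇒  α' = 26.73118°
a' = a·cos α / cos α' = 42.4410·cos 21.854°/cos 26.73118° = 44.104598
action lengths: √(r_a1²−r_b1²) = 11.593319, √(r_a2²−r_b2²) = 16.163243
base pitch p_b = π·m·cos α = 5.755835
CR = (11.593319 + 16.163243 − 44.104598·sin 26.73118°)/5.755835 = 1.375663
contact ratio ≈ 1.3757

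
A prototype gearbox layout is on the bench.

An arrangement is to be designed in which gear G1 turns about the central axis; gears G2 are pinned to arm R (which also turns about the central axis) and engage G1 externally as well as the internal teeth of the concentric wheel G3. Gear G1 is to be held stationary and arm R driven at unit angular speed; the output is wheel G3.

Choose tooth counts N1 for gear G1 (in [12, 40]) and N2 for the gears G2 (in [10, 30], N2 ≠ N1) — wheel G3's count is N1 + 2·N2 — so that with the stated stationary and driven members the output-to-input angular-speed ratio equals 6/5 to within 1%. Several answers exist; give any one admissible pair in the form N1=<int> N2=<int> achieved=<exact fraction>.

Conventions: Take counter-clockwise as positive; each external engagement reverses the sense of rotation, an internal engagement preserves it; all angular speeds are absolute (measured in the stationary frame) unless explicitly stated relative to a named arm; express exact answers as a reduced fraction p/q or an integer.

N1=12 N2=24 achieved=6/5

topology: planetary set — design target 6/5, arm = carrier (Willis)
Willis with ω_sun = 0: ω_ring/ω_arm = (N1+N3)/N3; set equal to 6/5  ⇒  N3/N1 = 1/(6/5 − 1) = 5
N3 = N1 + 2·N2  ⇒  N2/N1 = (N3/N1 − 1)/2 = (5 − 1)/2 = 2
smallest multiple with N1 ≥ 12 and N2 ≥ 10: k = 12  ⇒  N1 = 12·1 = 12, N2 = 12·2 = 24 (N1 ≤ 40, N2 ≤ 30, N2 ≠ N1 ✓), N3 = 12 + 2·24 = 60
check: (N1+N3)/N3 with N1 = 12, N3 = 60 gives 6/5; |achieved − target| = 0 ≤ 3/250 ✓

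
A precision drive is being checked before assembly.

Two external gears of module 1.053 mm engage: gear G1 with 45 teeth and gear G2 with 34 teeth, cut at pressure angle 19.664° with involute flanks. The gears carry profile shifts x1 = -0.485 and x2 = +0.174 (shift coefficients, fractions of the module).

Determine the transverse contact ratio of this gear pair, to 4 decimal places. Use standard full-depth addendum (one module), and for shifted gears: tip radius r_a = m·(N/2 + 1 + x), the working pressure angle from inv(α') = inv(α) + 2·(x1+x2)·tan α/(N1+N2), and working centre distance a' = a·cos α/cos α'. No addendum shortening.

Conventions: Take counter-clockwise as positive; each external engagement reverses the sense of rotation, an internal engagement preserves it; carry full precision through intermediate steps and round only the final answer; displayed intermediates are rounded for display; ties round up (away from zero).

1.7871

topology: single-mesh involute geometry — m = 1.053, 45T/34T pair
base radii: r_b1 = 22.310805, r_b2 = 16.857052
tip radii: r_a1 = 24.234795, r_a2 = 19.137222
inv(α') = inv(19.664°) + 2·(-0.485+0.174)·tan α/(45+34) = 0.01132807  ⇒  α' = 18.30259°
a' = a·cos α / cos α' = 41.5935·cos 19.664°/cos 18.30259° = 41.254889
action lengths: √(r_a1²−r_b1²) = 9.463260, √(r_a2²−r_b2²) = 9.059418
base pitch p_b = π·m·cos α = 3.115176
CR = (9.463260 + 9.059418 − 41.254889·sin 18.30259°)/3.115176 = 1.787117
contact ratio ≈ 1.7871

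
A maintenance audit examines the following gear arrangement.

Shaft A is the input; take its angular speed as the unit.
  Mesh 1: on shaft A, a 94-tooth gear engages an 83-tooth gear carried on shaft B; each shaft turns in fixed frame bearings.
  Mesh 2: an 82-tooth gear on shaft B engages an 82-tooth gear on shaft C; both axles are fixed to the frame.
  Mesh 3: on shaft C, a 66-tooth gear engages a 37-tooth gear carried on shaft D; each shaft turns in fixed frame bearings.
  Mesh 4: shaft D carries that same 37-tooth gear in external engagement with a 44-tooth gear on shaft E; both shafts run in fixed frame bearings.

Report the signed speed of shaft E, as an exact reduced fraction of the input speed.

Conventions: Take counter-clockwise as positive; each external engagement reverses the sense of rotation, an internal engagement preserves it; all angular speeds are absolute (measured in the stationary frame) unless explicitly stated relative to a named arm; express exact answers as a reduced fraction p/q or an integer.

4-mesh fixed-axis compound train (all bearings frame-fixed)
mesh 1 [94T→83T]: |ω|/ω_in = 1×94/83 = 94/83, sense flips to −
mesh 2 [82T→82T]: |ω|/ω_in = (94/83)×82/82 = 94/83, sense flips to +
mesh 3 [66T→37T]: |ω|/ω_in = (94/83)×66/37 = 6204/3071, sense flips to −
mesh 4 [37T→44T]: |ω|/ω_in = (6204/3071)×37/44 = 141/83, sense flips to +
signed output speed (× input speed) = 141/83

141/83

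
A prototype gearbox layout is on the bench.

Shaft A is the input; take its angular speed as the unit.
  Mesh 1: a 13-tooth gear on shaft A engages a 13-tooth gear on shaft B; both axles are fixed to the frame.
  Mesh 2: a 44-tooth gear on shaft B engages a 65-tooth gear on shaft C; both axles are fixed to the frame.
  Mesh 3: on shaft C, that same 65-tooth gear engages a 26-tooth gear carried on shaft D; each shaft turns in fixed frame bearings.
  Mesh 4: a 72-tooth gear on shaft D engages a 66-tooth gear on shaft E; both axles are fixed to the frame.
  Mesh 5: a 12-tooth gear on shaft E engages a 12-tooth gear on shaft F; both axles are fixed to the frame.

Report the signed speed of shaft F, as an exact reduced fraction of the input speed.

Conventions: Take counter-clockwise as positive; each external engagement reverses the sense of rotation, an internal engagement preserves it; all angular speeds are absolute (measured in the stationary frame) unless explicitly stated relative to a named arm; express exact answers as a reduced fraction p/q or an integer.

-24/13

5-mesh fixed-axis compound train (all bearings frame-fixed)
mesh 1 [13T→13T]: |ω|/ω_in = 1×13/13 = 1, sense flips to −
mesh 2 [44T→65T]: |ω|/ω_in = 1×44/65 = 44/65, sense flips to +
mesh 3 [65T→26T]: |ω|/ω_in = (44/65)×65/26 = 22/13, sense flips to −
mesh 4 [72T→66T]: |ω|/ω_in = (22/13)×72/66 = 24/13, sense flips to +
mesh 5 [12T→12T]: |ω|/ω_in = (24/13)×12/12 = 24/13, sense flips to −
signed output speed (× input speed) = -24/13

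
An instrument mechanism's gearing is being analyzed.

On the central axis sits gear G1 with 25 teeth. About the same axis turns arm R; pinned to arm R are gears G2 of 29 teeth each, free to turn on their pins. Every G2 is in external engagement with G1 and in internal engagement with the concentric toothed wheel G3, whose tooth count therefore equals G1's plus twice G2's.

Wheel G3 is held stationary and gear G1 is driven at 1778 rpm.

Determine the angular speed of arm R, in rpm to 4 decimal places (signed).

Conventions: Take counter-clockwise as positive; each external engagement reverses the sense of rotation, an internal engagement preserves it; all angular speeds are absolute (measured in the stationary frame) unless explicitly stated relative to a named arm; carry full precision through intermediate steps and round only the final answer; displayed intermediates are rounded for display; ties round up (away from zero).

+411.5741 rpm

planetary set (25T centre, 29T on arm, 83T internal) — Willis relation
normalise by the input: solve with ω_sun = 1, then scale by 1778 rpm
ring teeth: 25 + 2·29 = 83
25(ω_sun−ω_arm) = −83(ω_ring−ω_arm),  ω_ring = 0, ω_sun = 1
25(1−ω_arm) = −83(0−ω_arm)  ⇒  108·ω_arm = 25  ⇒  ω_arm = 25/108
scale: ω_arm = 25/108 × 1778 rpm = +411.5741 rpm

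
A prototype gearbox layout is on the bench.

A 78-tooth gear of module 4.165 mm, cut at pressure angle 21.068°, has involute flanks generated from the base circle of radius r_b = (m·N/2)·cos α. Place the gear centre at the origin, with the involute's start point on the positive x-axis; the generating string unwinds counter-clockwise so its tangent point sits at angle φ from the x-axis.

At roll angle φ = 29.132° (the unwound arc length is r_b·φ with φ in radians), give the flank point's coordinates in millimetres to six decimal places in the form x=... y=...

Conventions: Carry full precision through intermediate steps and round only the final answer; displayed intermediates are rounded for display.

single-mesh involute tooth geometry (78T wheel at module 4.165)
pitch radius r_p = m·N/2 = 4.165·78/2 = 162.435000
base radius r_b = r_p·cos α = 162.435000·cos 21.068° = 151.576943
roll angle φ = 29.132° = 0.50844932 rad
x = r_b·(cos φ + φ·sin φ) = 169.921610
y = r_b·(sin φ − φ·cos φ) = 6.471213

x=169.921610 y=6.471213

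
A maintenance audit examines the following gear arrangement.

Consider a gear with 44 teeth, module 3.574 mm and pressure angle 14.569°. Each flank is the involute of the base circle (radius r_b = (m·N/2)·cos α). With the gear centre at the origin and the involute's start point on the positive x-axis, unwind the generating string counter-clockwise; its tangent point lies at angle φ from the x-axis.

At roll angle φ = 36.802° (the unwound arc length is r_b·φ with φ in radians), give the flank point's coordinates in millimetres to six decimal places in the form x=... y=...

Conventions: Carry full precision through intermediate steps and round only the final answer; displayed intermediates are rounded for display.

class = single-mesh tooth geometry [base-circle involute, m = 3.574, 44T]
pitch radius r_p = m·N/2 = 3.574·44/2 = 78.628000
base radius r_b = r_p·cos α = 78.628000·cos 14.569° = 76.099749
roll angle φ = 36.802° = 0.64231607 rad
x = r_b·(cos φ + φ·sin φ) = 90.215560
y = r_b·(sin φ − φ·cos φ) = 6.448872

x=90.215560 y=6.448872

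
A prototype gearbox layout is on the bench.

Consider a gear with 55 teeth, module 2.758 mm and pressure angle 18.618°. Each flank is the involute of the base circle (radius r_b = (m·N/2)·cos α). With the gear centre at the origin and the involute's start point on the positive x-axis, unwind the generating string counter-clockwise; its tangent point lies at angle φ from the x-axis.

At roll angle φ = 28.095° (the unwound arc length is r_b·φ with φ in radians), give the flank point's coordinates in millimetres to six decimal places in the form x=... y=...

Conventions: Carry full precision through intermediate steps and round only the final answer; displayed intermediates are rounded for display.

x=80.004409 y=2.757419

class = single-mesh tooth geometry [base-circle involute, m = 2.758, 55T]
pitch radius r_p = m·N/2 = 2.758·55/2 = 75.845000
base radius r_b = r_p·cos α = 75.845000·cos 18.618° = 71.875892
roll angle φ = 28.095° = 0.49035025 rad
x = r_b·(cos φ + φ·sin φ) = 80.004409
y = r_b·(sin φ − φ·cos φ) = 2.757419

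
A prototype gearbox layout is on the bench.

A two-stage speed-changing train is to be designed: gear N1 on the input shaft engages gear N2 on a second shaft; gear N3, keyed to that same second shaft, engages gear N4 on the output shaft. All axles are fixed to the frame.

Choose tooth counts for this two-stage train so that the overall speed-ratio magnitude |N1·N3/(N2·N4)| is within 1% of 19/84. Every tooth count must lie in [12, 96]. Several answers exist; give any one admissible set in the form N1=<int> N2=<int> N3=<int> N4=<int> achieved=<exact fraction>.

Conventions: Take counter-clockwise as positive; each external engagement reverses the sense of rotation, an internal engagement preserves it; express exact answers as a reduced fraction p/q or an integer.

topology: fixed-axis compound train — 2 stages, target 19/84
target = 19/84 in lowest terms: an exact hit needs N1·N3 = k·19 and N2·N4 = k·84 for one integer k, every count in [12, 96]; additionally prefer no 1:1 stage (N1 ≠ N2, N3 ≠ N4)
k = 1…11: no 1:1-free in-range split of k·19 and k·84 into factor pairs; take k = 12
k = 12: N1·N3 = 228 = 12·19, N2·N4 = 1008 = 84·12
achieved = 12·19/(84·12) = 19/84; |achieved − target| = 0 ≤ 19/8400 ✓

N1=12 N2=84 N3=19 N4=12 achieved=19/84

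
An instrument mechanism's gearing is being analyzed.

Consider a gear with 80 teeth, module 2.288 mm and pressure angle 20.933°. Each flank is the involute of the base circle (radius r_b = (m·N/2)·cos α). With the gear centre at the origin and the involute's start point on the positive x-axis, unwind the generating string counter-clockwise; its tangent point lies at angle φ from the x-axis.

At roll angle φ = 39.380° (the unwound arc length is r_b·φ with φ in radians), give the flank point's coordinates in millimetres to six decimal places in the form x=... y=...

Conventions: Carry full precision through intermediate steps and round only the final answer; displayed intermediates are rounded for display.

class = single-mesh tooth geometry [base-circle involute, m = 2.288, 80T]
pitch radius r_p = m·N/2 = 2.288·80/2 = 91.520000
base radius r_b = r_p·cos α = 91.520000·cos 20.933° = 85.479575
roll angle φ = 39.380° = 0.68731066 rad
x = r_b·(cos φ + φ·sin φ) = 103.347090
y = r_b·(sin φ − φ·cos φ) = 8.821532

x=103.347090 y=8.821532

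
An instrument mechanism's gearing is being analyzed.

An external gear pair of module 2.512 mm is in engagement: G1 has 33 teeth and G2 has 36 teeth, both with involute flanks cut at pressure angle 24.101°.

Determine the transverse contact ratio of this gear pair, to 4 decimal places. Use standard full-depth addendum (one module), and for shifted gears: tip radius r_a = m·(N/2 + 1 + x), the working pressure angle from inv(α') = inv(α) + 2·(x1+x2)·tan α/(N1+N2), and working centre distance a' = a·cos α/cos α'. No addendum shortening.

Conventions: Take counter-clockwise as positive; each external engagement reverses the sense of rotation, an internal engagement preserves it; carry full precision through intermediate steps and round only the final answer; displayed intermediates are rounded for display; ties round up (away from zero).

1.5215

topology: single-mesh involute geometry — m = 2.512, 33T/36T pair
base radii: r_b1 = 37.834856, r_b2 = 41.274388
tip radii: r_a1 = 43.960000, r_a2 = 47.728000
no profile shift: α' = α, a' = a
action lengths: √(r_a1²−r_b1²) = 22.383148, √(r_a2²−r_b2²) = 23.966370
base pitch p_b = π·m·cos α = 7.203740
CR = (22.383148 + 23.966370 − 86.664000·sin 24.10100°)/7.203740 = 1.521513
contact ratio ≈ 1.5215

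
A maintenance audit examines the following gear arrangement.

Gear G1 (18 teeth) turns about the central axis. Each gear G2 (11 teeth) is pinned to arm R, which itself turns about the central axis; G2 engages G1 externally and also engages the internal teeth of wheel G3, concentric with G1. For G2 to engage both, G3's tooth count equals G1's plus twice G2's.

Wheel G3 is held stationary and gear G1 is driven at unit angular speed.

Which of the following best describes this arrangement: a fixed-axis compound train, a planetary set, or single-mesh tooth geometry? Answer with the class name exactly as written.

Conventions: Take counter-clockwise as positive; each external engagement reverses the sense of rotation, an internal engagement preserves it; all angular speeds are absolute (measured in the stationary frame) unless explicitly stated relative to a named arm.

planetary set (18T centre, 11T on arm, 40T internal) — Willis relation
classification: planetary set

planetary set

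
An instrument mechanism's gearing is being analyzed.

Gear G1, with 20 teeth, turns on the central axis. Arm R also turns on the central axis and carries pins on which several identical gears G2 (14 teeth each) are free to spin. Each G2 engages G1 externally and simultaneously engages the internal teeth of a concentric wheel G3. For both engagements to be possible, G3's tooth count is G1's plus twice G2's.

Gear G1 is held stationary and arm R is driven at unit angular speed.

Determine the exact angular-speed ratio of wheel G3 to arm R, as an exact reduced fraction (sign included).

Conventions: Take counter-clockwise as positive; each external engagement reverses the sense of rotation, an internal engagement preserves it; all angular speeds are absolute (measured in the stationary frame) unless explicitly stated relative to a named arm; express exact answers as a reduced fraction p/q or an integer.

recognized (axles ride arm R): planetary set, 20/14/48 teeth
ring teeth: 20 + 2·14 = 48
20(ω_sun−ω_arm) = −48(ω_ring−ω_arm),  ω_sun = 0, ω_arm = 1
ω_ring = 1 − (20/48)(0−1) = 17/12
ω_out/ω_in = 17/12

17/12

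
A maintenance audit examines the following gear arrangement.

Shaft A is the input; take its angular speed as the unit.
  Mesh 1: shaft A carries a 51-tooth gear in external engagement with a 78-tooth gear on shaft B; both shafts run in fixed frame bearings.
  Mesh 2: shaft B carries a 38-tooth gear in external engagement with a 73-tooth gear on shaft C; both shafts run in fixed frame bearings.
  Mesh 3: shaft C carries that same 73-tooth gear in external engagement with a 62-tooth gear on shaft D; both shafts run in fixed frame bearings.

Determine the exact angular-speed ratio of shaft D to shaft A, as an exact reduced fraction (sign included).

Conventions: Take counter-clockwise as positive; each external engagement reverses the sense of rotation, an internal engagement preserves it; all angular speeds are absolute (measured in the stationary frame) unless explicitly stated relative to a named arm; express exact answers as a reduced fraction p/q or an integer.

class = fixed-axis compound train [3 meshes; 3 ratios multiply, 3 sense flips]
mesh 1 [51T→78T]: running ratio 17/26, sense −
mesh 2 [38T→73T]: running ratio 323/949, sense +
mesh 3 [73T→62T]: running ratio 323/806, sense −
ω_out/ω_in = -323/806

-323/806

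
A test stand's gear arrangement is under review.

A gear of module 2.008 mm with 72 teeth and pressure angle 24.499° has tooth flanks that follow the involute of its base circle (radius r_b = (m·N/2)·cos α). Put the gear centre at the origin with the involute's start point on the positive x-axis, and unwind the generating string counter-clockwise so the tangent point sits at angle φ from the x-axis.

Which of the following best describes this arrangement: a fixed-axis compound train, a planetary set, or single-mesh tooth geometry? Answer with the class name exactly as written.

single-mesh tooth geometry

recognized (one wheel, involute flank): single-mesh tooth geometry, m = 2.008, N = 72
classification: single-mesh tooth geometry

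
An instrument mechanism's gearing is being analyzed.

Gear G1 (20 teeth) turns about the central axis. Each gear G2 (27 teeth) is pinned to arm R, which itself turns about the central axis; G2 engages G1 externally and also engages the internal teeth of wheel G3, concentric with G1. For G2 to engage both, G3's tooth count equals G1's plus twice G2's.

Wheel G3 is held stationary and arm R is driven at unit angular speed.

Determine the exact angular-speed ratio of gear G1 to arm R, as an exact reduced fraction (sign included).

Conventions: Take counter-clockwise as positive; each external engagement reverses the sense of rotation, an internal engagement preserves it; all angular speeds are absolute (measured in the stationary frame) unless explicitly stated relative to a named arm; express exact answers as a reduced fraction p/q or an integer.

47/10

recognized (axles ride arm R): planetary set, 20/27/74 teeth
ring teeth: 20 + 2·27 = 74
20(ω_sun−ω_arm) = −74(ω_ring−ω_arm),  ω_ring = 0, ω_arm = 1
ω_sun = 1 − (74/20)(0−1) = 47/10
ω_out/ω_in = 47/10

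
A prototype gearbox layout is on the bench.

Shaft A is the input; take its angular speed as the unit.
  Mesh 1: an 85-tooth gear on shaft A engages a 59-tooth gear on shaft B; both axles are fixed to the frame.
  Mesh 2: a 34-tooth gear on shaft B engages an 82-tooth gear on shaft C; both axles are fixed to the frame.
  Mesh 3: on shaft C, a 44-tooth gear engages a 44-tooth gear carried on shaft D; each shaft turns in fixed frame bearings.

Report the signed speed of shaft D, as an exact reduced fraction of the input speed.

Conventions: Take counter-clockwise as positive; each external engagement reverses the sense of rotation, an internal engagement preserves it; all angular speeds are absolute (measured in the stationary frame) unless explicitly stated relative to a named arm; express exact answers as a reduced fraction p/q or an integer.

-1445/2419

3-mesh fixed-axis compound train (all bearings frame-fixed)
mesh 1 [85T→59T]: |ω|/ω_in = 1×85/59 = 85/59, sense flips to −
mesh 2 [34T→82T]: |ω|/ω_in = (85/59)×34/82 = 1445/2419, sense flips to +
mesh 3 [44T→44T]: |ω|/ω_in = (1445/2419)×44/44 = 1445/2419, sense flips to −
signed output speed (× input speed) = -1445/2419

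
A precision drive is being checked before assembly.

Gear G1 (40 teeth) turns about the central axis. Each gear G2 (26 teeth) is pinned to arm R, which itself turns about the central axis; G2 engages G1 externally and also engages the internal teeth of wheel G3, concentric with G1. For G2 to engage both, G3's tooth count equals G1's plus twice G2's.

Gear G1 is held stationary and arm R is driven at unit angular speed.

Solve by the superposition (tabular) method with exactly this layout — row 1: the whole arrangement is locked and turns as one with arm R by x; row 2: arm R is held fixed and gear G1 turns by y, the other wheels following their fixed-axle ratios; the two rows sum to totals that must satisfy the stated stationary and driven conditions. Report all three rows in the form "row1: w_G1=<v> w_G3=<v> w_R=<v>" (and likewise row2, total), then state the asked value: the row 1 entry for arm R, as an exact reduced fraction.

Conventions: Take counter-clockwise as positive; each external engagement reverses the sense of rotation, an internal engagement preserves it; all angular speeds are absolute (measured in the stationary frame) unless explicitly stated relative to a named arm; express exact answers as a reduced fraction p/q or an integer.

planetary set (40T centre, 26T on arm, 92T internal) — Willis relation
row 1 (train locked, turned with arm): all members turn x
row 2 (arm held, sun turns y): ω_ring = −(40/92)·y, ω_arm = 0
boundary: total ω_sun = x + y = 0 and total ω_arm = x = 1  ⇒  y = -1, x = 1
row 2 ring = −(40/92)·(-1) = 10/23
totals (row 1 + row 2): sun 1 + (-1) = 0, ring 1 + 10/23 = 33/23, arm 1 + 0 = 1
asked cell (row1, arm) = 1

row1: w_G1=1 w_G3=1 w_R=1
row2: w_G1=-1 w_G3=10/23 w_R=0
total: w_G1=0 w_G3=33/23 w_R=1
asked value: 1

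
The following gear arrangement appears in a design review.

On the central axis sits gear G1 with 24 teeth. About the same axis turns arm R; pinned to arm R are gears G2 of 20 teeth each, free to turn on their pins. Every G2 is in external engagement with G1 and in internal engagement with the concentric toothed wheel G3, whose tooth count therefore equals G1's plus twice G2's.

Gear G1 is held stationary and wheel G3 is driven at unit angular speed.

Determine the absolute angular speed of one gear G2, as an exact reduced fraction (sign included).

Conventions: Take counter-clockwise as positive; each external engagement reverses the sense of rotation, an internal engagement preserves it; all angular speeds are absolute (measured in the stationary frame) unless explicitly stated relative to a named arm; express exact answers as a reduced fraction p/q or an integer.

8/5

class = planetary set [G3 = 24+2·20 = 64; Willis about the carrier]
ring teeth: 24 + 2·20 = 64
24(ω_sun−ω_arm) = −64(ω_ring−ω_arm),  ω_sun = 0, ω_ring = 1
24(0−ω_arm) = −64(1−ω_arm)  ⇒  88·ω_arm = 64  ⇒  ω_arm = 8/11
sun–planet mesh: 24·(0−8/11) = −20·(ω_p−ω_arm)  ⇒  ω_p−ω_arm = 48/55
ω_p = 8/11 + 48/55 = 8/5
exact speed ratio = 8/5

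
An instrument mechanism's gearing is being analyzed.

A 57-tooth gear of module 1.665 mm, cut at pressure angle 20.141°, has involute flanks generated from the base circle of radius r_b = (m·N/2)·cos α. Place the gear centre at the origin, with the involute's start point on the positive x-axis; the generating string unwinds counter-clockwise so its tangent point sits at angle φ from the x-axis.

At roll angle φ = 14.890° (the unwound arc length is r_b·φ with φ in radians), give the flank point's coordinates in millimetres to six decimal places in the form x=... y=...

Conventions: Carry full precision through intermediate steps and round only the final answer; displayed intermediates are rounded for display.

single-mesh involute tooth geometry (57T wheel at module 1.665)
pitch radius r_p = m·N/2 = 1.665·57/2 = 47.452500
base radius r_b = r_p·cos α = 47.452500·cos 20.141° = 44.550689
roll angle φ = 14.890° = 0.25987953 rad
x = r_b·(cos φ + φ·sin φ) = 46.029801
y = r_b·(sin φ − φ·cos φ) = 0.258889

x=46.029801 y=0.258889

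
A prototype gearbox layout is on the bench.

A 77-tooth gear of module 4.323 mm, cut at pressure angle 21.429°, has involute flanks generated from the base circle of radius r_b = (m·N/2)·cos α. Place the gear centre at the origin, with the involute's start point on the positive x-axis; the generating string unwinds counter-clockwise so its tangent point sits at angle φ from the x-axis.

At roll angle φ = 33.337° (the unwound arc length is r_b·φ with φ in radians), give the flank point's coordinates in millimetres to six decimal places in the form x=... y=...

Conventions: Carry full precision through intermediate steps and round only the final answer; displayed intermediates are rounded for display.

x=178.976709 y=9.832218

class = single-mesh tooth geometry [base-circle involute, m = 4.323, 77T]
pitch radius r_p = m·N/2 = 4.323·77/2 = 166.435500
base radius r_b = r_p·cos α = 166.435500·cos 21.429° = 154.929983
roll angle φ = 33.337° = 0.58184041 rad
x = r_b·(cos φ + φ·sin φ) = 178.976709
y = r_b·(sin φ − φ·cos φ) = 9.832218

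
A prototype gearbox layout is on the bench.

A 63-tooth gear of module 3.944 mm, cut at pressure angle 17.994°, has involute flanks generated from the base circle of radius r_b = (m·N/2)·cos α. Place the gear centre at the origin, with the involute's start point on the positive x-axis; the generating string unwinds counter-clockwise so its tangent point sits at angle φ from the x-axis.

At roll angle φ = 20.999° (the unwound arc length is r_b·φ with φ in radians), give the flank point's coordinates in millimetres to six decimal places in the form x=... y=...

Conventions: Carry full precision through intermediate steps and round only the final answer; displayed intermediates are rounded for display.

topology: single-mesh involute geometry — m = 3.944, N = 63
pitch radius r_p = m·N/2 = 3.944·63/2 = 124.236000
base radius r_b = r_p·cos α = 124.236000·cos 17.994° = 118.159477
roll angle φ = 20.999° = 0.36650169 rad
x = r_b·(cos φ + φ·sin φ) = 125.830765
y = r_b·(sin φ − φ·cos φ) = 1.913068

x=125.830765 y=1.913068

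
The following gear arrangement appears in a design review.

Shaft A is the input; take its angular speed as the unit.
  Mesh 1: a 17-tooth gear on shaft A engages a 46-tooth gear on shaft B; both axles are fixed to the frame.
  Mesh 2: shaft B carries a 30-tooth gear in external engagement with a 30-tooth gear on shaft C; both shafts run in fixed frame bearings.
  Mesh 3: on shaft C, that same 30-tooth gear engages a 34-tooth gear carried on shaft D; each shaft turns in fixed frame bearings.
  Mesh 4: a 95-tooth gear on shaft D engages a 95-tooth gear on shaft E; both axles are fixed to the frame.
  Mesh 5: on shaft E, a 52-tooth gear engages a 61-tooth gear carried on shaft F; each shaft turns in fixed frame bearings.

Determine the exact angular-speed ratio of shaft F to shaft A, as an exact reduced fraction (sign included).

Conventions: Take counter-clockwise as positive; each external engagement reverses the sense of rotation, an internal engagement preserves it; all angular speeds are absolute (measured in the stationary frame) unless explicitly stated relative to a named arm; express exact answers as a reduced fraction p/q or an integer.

-390/1403

class = fixed-axis compound train [5 meshes; 5 ratios multiply, 5 sense flips]
mesh 1 [17T→46T]: running ratio 17/46, sense −
mesh 2 [30T→30T]: running ratio 17/46, sense +
mesh 3 [30T→34T]: running ratio 15/46, sense −
mesh 4 [95T→95T]: running ratio 15/46, sense +
mesh 5 [52T→61T]: running ratio 390/1403, sense −
ω_out/ω_in = -390/1403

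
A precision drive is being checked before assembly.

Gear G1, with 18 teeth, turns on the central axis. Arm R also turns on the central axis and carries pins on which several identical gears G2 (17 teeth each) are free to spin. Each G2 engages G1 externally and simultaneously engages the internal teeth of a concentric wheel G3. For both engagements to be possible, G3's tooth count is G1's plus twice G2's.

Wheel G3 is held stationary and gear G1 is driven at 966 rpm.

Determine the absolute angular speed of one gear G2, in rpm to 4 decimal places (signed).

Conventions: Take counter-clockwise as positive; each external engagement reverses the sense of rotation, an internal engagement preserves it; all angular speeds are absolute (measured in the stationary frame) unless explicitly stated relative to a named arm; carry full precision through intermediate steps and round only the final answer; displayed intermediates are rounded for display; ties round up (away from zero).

-511.4118 rpm

planetary set (18T centre, 17T on arm, 52T internal) — Willis relation
normalise by the input: solve with ω_sun = 1, then scale by 966 rpm
ring teeth: 18 + 2·17 = 52
18(ω_sun−ω_arm) = −52(ω_ring−ω_arm),  ω_ring = 0, ω_sun = 1
18(1−ω_arm) = −52(0−ω_arm)  ⇒  70·ω_arm = 18  ⇒  ω_arm = 9/35
sun–planet mesh: 18·(1−9/35) = −17·(ω_p−ω_arm)  ⇒  ω_p−ω_arm = -468/595
ω_p = 9/35 − 468/595 = -9/17
scale: ω_p = -9/17 × 966 rpm = -511.4118 rpm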